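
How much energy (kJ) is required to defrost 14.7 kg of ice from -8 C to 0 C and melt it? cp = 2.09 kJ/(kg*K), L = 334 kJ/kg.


Sensible heat = cp * dT = 2.09 * 8 = 16.72 kJ/kg
Total per kg = 16.72 + 334 = 350.72 kJ/kg
Q = m * total = 14.7 * 350.72
Q = 5155.6 kJ

5155.6


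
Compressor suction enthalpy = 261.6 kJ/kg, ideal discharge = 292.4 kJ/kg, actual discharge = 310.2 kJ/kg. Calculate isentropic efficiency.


dh_ideal = 292.4 - 261.6 = 30.8 kJ/kg
dh_actual = 310.2 - 261.6 = 48.6 kJ/kg
eta_s = dh_ideal / dh_actual = 30.8 / 48.6
eta_s = 0.6337

0.6337


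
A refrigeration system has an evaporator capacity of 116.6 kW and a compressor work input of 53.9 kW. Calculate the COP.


COP = Q_evap / W
COP = 116.6 / 53.9
COP = 2.163

2.163


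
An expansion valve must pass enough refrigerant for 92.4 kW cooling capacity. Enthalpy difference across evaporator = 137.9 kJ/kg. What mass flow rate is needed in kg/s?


m_dot = Q / dh
m_dot = 92.4 / 137.9
m_dot = 0.6701 kg/s

0.6701


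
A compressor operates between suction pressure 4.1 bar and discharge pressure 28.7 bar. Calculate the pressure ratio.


PR = P_high / P_low
PR = 28.7 / 4.1
PR = 7.0

7.0


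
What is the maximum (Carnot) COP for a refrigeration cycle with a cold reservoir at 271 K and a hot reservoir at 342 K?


dT = 342 - 271 = 71 K
COP_carnot = T_cold / dT = 271 / 71
COP_carnot = 3.817

3.817


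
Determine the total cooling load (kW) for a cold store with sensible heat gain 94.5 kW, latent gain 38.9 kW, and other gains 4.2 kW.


Q_total = Q_s + Q_l + Q_misc
Q_total = 94.5 + 38.9 + 4.2
Q_total = 137.6 kW

137.6


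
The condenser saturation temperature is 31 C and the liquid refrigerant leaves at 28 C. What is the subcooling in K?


Subcooling = T_cond - T_liquid
Subcooling = 31 - 28
Subcooling = 3 K

3


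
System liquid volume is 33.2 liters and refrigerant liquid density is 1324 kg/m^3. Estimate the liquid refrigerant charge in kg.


Charge = V * rho / 1000
Charge = 33.2 * 1324 / 1000
Charge = 43.96 kg

43.96


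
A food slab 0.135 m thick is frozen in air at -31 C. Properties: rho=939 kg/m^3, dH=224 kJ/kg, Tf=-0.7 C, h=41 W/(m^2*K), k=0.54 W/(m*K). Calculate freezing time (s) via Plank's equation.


dT = -0.7 - (-31) = 30.3 K
term1 = a/(2h) = 0.135/(2*41) = 0.001646341463
term2 = a^2/(8k) = 0.135^2/(8*0.54) = 0.00421875
t = rho*dH*1000/dT * (term1 + term2)
t = 939*224*1000/30.3 * (0.001646341463 + 0.00421875)
t = 40714 s

40714


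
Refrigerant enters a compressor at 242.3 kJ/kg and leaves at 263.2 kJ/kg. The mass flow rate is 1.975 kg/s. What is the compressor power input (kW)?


dh = 263.2 - 242.3 = 20.9 kJ/kg
W = m_dot * dh = 1.975 * 20.9 = 41.28 kW

41.28


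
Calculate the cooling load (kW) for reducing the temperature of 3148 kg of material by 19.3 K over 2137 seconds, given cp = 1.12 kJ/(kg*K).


Q = m * cp * dT / t
Q = 3148 * 1.12 * 19.3 / 2137
Q = 31.842 kW

31.842


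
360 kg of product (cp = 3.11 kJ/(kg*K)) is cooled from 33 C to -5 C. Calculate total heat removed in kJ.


dT = 33 - (-5) = 38 K
Q = m * cp * dT = 360 * 3.11 * 38
Q = 42545 kJ

42545


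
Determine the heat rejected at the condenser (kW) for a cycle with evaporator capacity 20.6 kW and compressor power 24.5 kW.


Q_cond = Q_evap + W
Q_cond = 20.6 + 24.5
Q_cond = 45.1 kW

45.1


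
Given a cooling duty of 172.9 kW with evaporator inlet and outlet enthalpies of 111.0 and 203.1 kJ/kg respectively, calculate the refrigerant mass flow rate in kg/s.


dh = 203.1 - 111.0 = 92.1 kJ/kg
m_dot = Q / dh = 172.9 / 92.1 = 1.8773 kg/s

1.8773


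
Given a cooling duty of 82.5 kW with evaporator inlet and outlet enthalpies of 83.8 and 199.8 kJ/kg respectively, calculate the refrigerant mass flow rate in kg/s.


dh = 199.8 - 83.8 = 116.0 kJ/kg
m_dot = Q / dh = 82.5 / 116.0 = 0.7112 kg/s

0.7112


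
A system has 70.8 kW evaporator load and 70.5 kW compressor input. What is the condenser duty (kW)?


Q_cond = Q_evap + W
Q_cond = 70.8 + 70.5
Q_cond = 141.3 kW

141.3


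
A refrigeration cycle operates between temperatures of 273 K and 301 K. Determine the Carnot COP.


dT = 301 - 273 = 28 K
COP_carnot = T_cold / dT = 273 / 28
COP_carnot = 9.75

9.75


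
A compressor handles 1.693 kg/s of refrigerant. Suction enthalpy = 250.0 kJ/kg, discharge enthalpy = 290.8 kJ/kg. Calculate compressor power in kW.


dh = 290.8 - 250.0 = 40.8 kJ/kg
W = m_dot * dh = 1.693 * 40.8 = 69.07 kW

69.07


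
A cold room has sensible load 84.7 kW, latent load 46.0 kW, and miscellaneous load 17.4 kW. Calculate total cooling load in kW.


Q_total = Q_s + Q_l + Q_misc
Q_total = 84.7 + 46.0 + 17.4
Q_total = 148.1 kW

148.1


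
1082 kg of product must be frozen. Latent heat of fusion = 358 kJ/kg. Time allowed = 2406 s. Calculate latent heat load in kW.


Q_lat = m * h_fg / t
Q_lat = 1082 * 358 / 2406
Q_lat = 161.0 kW

161.0


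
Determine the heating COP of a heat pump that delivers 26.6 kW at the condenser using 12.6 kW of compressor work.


COP_hp = Q_cond / W
COP_hp = 26.6 / 12.6
COP_hp = 2.111

2.111


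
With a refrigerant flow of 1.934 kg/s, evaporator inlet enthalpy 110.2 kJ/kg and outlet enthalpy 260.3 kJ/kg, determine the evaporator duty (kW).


dh = 260.3 - 110.2 = 150.1 kJ/kg
Q_evap = m_dot * dh = 1.934 * 150.1
Q_evap = 290.29 kW

290.29


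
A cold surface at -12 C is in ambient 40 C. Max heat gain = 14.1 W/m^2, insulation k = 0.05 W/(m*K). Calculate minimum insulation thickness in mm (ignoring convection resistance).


dT = 40 - (-12) = 52 K
thickness = k * dT / q_max * 1000
thickness = 0.05 * 52 / 14.1 * 1000
thickness = 184.4 mm

184.4


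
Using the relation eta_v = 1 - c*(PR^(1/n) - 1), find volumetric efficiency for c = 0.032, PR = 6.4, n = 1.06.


PR^(1/n) = 6.4^(1/1.06) = 5.76165361
eta_v = 1 - 0.032 * (5.76165361 - 1)
eta_v = 0.8476

0.8476


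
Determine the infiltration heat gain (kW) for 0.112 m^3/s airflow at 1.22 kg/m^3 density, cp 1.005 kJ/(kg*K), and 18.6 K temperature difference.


Q = V_dot * rho * cp * dT
Q = 0.112 * 1.22 * 1.005 * 18.6
Q = 2.554 kW

2.554


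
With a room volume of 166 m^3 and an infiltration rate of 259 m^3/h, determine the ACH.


ACH = flow / volume
ACH = 259 / 166
ACH = 1.56

1.56


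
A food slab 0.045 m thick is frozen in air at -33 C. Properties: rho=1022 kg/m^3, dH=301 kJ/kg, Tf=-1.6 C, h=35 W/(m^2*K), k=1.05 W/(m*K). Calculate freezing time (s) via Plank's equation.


dT = -1.6 - (-33) = 31.4 K
term1 = a/(2h) = 0.045/(2*35) = 0.0006428571429
term2 = a^2/(8k) = 0.045^2/(8*1.05) = 0.0002410714286
t = rho*dH*1000/dT * (term1 + term2)
t = 1022*301*1000/31.4 * (0.0006428571429 + 0.0002410714286)
t = 8660 s

8660


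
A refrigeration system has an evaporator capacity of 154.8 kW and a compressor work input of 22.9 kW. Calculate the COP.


COP = Q_evap / W
COP = 154.8 / 22.9
COP = 6.76

6.76


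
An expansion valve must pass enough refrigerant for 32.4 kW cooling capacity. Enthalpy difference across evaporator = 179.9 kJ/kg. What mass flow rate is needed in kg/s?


m_dot = Q / dh
m_dot = 32.4 / 179.9
m_dot = 0.1801 kg/s

0.1801


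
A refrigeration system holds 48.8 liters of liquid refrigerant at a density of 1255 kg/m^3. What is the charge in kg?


Charge = V * rho / 1000
Charge = 48.8 * 1255 / 1000
Charge = 61.24 kg

61.24


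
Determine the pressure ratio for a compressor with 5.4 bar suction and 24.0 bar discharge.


PR = P_high / P_low
PR = 24.0 / 5.4
PR = 4.444

4.444


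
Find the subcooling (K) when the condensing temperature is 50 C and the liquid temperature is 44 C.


Subcooling = T_cond - T_liquid
Subcooling = 50 - 44
Subcooling = 6 K

6


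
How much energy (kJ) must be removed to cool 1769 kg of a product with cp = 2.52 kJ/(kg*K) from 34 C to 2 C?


dT = 34 - (2) = 32 K
Q = m * cp * dT = 1769 * 2.52 * 32
Q = 142652 kJ

142652


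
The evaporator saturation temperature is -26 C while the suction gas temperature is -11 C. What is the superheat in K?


Superheat = T_suction - T_evap
Superheat = -11 - (-26)
Superheat = 15 K

15


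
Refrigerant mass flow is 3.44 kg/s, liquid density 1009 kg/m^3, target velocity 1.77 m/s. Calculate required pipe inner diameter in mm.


A = m_dot / (rho * v) = 3.44 / (1009 * 1.77) = 0.001926167319 m^2
d = sqrt(4*A/pi) * 1000
d = 49.5 mm

49.5


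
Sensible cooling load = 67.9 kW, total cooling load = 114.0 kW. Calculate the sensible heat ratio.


SHR = Q_sensible / Q_total
SHR = 67.9 / 114.0
SHR = 0.596

0.596


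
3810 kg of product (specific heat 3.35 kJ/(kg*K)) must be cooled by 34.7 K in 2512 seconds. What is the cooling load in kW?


Q = m * cp * dT / t
Q = 3810 * 3.35 * 34.7 / 2512
Q = 176.311 kW

176.311


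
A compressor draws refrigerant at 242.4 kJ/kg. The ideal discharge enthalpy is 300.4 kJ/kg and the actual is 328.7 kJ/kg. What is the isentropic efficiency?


dh_ideal = 300.4 - 242.4 = 58.0 kJ/kg
dh_actual = 328.7 - 242.4 = 86.3 kJ/kg
eta_s = dh_ideal / dh_actual = 58.0 / 86.3
eta_s = 0.6721

0.6721


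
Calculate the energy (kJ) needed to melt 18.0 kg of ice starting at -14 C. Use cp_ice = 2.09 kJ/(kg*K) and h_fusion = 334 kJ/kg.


Sensible heat = cp * dT = 2.09 * 14 = 29.26 kJ/kg
Total per kg = 29.26 + 334 = 363.26 kJ/kg
Q = m * total = 18.0 * 363.26
Q = 6538.7 kJ

6538.7


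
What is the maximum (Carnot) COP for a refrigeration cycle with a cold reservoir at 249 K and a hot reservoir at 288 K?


dT = 288 - 249 = 39 K
COP_carnot = T_cold / dT = 249 / 39
COP_carnot = 6.385

6.385


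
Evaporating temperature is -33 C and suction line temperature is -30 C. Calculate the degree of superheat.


Superheat = T_suction - T_evap
Superheat = -30 - (-33)
Superheat = 3 K

3


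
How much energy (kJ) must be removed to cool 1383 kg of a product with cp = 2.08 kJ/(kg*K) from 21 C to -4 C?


dT = 21 - (-4) = 25 K
Q = m * cp * dT = 1383 * 2.08 * 25
Q = 71916 kJ

71916


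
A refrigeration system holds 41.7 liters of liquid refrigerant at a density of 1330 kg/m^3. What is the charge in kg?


Charge = V * rho / 1000
Charge = 41.7 * 1330 / 1000
Charge = 55.46 kg

55.46


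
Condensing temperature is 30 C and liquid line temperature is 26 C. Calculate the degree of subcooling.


Subcooling = T_cond - T_liquid
Subcooling = 30 - 26
Subcooling = 4 K

4


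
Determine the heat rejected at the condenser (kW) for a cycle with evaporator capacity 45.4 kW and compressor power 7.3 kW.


Q_cond = Q_evap + W
Q_cond = 45.4 + 7.3
Q_cond = 52.7 kW

52.7


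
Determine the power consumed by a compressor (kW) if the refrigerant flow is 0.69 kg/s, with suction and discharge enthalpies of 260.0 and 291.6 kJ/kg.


dh = 291.6 - 260.0 = 31.6 kJ/kg
W = m_dot * dh = 0.69 * 31.6 = 21.8 kW

21.8


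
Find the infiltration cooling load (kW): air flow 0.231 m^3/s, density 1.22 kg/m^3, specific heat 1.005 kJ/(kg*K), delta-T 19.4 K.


Q = V_dot * rho * cp * dT
Q = 0.231 * 1.22 * 1.005 * 19.4
Q = 5.495 kW

5.495


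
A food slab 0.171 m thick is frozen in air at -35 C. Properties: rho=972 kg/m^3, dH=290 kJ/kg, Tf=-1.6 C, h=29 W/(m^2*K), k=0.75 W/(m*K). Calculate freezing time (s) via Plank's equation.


dT = -1.6 - (-35) = 33.4 K
term1 = a/(2h) = 0.171/(2*29) = 0.002948275862
term2 = a^2/(8k) = 0.171^2/(8*0.75) = 0.0048735
t = rho*dH*1000/dT * (term1 + term2)
t = 972*290*1000/33.4 * (0.002948275862 + 0.0048735)
t = 66012 s

66012


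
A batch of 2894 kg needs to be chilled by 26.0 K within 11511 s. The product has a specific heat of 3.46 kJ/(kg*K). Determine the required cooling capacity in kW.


Q = m * cp * dT / t
Q = 2894 * 3.46 * 26.0 / 11511
Q = 22.617 kW

22.617


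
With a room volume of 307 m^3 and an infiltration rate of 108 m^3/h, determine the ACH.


ACH = flow / volume
ACH = 108 / 307
ACH = 0.352

0.352


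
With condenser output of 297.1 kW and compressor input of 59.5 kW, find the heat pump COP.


COP_hp = Q_cond / W
COP_hp = 297.1 / 59.5
COP_hp = 4.993

4.993


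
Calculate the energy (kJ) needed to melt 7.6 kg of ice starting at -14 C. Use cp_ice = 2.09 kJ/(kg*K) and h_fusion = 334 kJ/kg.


Sensible heat = cp * dT = 2.09 * 14 = 29.26 kJ/kg
Total per kg = 29.26 + 334 = 363.26 kJ/kg
Q = m * total = 7.6 * 363.26
Q = 2760.8 kJ

2760.8


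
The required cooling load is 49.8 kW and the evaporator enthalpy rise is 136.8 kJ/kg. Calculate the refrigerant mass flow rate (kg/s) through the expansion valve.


m_dot = Q / dh
m_dot = 49.8 / 136.8
m_dot = 0.364 kg/s

0.364


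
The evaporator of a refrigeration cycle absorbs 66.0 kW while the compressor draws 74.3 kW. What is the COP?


COP = Q_evap / W
COP = 66.0 / 74.3
COP = 0.888

0.888


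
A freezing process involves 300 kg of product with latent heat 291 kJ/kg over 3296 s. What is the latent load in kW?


Q_lat = m * h_fg / t
Q_lat = 300 * 291 / 3296
Q_lat = 26.49 kW

26.49


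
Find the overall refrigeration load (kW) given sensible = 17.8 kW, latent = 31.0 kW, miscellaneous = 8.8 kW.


Q_total = Q_s + Q_l + Q_misc
Q_total = 17.8 + 31.0 + 8.8
Q_total = 57.6 kW

57.6


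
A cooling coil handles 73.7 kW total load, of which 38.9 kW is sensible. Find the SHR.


SHR = Q_sensible / Q_total
SHR = 38.9 / 73.7
SHR = 0.528

0.528


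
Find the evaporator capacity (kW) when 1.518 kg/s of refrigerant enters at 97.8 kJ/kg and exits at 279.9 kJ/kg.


dh = 279.9 - 97.8 = 182.1 kJ/kg
Q_evap = m_dot * dh = 1.518 * 182.1
Q_evap = 276.43 kW

276.43


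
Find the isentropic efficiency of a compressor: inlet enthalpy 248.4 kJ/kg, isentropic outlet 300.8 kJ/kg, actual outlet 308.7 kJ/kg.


dh_ideal = 300.8 - 248.4 = 52.4 kJ/kg
dh_actual = 308.7 - 248.4 = 60.3 kJ/kg
eta_s = dh_ideal / dh_actual = 52.4 / 60.3
eta_s = 0.869

0.869


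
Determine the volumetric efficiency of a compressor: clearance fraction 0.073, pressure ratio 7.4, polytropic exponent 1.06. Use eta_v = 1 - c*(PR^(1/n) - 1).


PR^(1/n) = 7.4^(1/1.06) = 6.60738973
eta_v = 1 - 0.073 * (6.60738973 - 1)
eta_v = 0.5907

0.5907


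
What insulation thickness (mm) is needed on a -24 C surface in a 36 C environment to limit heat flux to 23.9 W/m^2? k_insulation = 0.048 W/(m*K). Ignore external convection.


dT = 36 - (-24) = 60 K
thickness = k * dT / q_max * 1000
thickness = 0.048 * 60 / 23.9 * 1000
thickness = 120.5 mm

120.5


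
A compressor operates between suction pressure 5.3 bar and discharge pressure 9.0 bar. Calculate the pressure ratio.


PR = P_high / P_low
PR = 9.0 / 5.3
PR = 1.698

1.698


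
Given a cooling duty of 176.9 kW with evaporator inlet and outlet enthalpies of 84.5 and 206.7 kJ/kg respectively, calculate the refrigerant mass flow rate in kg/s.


dh = 206.7 - 84.5 = 122.2 kJ/kg
m_dot = Q / dh = 176.9 / 122.2 = 1.4476 kg/s

1.4476


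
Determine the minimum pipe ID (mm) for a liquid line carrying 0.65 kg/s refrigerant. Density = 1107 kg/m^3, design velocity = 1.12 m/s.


A = m_dot / (rho * v) = 0.65 / (1107 * 1.12) = 0.000524261195 m^2
d = sqrt(4*A/pi) * 1000
d = 25.8 mm

25.8


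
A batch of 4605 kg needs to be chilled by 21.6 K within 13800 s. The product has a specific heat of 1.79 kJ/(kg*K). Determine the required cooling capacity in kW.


Q = m * cp * dT / t
Q = 4605 * 1.79 * 21.6 / 13800
Q = 12.902 kW

12.902


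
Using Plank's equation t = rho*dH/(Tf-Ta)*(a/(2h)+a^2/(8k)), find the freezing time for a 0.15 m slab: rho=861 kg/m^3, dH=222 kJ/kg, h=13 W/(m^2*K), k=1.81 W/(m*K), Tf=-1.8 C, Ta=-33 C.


dT = -1.8 - (-33) = 31.2 K
term1 = a/(2h) = 0.15/(2*13) = 0.005769230769
term2 = a^2/(8k) = 0.15^2/(8*1.81) = 0.001553867403
t = rho*dH*1000/dT * (term1 + term2)
t = 861*222*1000/31.2 * (0.005769230769 + 0.001553867403)
t = 44864 s

44864


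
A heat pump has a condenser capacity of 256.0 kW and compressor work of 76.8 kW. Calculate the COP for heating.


COP_hp = Q_cond / W
COP_hp = 256.0 / 76.8
COP_hp = 3.333

3.333


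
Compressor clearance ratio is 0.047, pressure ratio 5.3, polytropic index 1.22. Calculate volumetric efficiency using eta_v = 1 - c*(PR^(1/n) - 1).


PR^(1/n) = 5.3^(1/1.22) = 3.92345563
eta_v = 1 - 0.047 * (3.92345563 - 1)
eta_v = 0.8626

0.8626


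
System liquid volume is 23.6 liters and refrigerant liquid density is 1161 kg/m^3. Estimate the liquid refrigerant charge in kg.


Charge = V * rho / 1000
Charge = 23.6 * 1161 / 1000
Charge = 27.4 kg

27.4


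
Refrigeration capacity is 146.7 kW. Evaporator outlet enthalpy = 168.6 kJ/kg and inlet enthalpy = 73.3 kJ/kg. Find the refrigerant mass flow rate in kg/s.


dh = 168.6 - 73.3 = 95.3 kJ/kg
m_dot = Q / dh = 146.7 / 95.3 = 1.5393 kg/s

1.5393


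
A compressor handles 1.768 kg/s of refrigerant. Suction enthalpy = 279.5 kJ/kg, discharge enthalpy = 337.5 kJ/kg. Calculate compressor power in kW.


dh = 337.5 - 279.5 = 58.0 kJ/kg
W = m_dot * dh = 1.768 * 58.0 = 102.54 kW

102.54


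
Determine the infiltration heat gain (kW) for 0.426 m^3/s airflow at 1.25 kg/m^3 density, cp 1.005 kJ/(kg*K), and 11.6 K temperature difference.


Q = V_dot * rho * cp * dT
Q = 0.426 * 1.25 * 1.005 * 11.6
Q = 6.208 kW

6.208


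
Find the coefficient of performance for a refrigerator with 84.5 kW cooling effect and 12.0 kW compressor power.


COP = Q_evap / W
COP = 84.5 / 12.0
COP = 7.042

7.042


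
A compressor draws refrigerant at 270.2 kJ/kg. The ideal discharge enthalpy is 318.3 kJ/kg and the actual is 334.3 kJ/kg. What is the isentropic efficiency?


dh_ideal = 318.3 - 270.2 = 48.1 kJ/kg
dh_actual = 334.3 - 270.2 = 64.1 kJ/kg
eta_s = dh_ideal / dh_actual = 48.1 / 64.1
eta_s = 0.7504

0.7504


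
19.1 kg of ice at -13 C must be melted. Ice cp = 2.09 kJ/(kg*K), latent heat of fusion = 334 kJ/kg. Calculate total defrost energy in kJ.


Sensible heat = cp * dT = 2.09 * 13 = 27.17 kJ/kg
Total per kg = 27.17 + 334 = 361.17 kJ/kg
Q = m * total = 19.1 * 361.17
Q = 6898.3 kJ

6898.3


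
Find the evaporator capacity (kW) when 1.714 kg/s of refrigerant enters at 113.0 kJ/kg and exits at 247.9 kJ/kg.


dh = 247.9 - 113.0 = 134.9 kJ/kg
Q_evap = m_dot * dh = 1.714 * 134.9
Q_evap = 231.22 kW

231.22


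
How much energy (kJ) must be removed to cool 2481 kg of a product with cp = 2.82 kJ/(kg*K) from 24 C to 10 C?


dT = 24 - (10) = 14 K
Q = m * cp * dT = 2481 * 2.82 * 14
Q = 97950 kJ

97950


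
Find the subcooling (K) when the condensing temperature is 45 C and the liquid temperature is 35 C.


Subcooling = T_cond - T_liquid
Subcooling = 45 - 35
Subcooling = 10 K

10


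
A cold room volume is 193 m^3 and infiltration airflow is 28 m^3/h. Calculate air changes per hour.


ACH = flow / volume
ACH = 28 / 193
ACH = 0.145

0.145


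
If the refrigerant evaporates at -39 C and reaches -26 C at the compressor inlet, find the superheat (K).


Superheat = T_suction - T_evap
Superheat = -26 - (-39)
Superheat = 13 K

13


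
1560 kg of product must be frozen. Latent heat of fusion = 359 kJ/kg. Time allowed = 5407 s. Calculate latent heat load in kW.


Q_lat = m * h_fg / t
Q_lat = 1560 * 359 / 5407
Q_lat = 103.58 kW

103.58


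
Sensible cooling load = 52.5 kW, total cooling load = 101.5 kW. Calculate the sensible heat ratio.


SHR = Q_sensible / Q_total
SHR = 52.5 / 101.5
SHR = 0.517

0.517


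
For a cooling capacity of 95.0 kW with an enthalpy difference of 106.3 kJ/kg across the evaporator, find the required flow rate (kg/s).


m_dot = Q / dh
m_dot = 95.0 / 106.3
m_dot = 0.8937 kg/s

0.8937


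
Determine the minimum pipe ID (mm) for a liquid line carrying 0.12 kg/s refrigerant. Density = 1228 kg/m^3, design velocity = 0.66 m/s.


A = m_dot / (rho * v) = 0.12 / (1228 * 0.66) = 0.0001480604086 m^2
d = sqrt(4*A/pi) * 1000
d = 13.7 mm

13.7


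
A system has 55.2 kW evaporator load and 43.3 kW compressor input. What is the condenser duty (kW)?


Q_cond = Q_evap + W
Q_cond = 55.2 + 43.3
Q_cond = 98.5 kW

98.5


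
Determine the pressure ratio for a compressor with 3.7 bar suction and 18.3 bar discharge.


PR = P_high / P_low
PR = 18.3 / 3.7
PR = 4.946

4.946


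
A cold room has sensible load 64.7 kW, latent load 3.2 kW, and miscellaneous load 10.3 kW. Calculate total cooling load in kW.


Q_total = Q_s + Q_l + Q_misc
Q_total = 64.7 + 3.2 + 10.3
Q_total = 78.2 kW

78.2


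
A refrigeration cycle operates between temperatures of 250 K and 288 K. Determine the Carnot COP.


dT = 288 - 250 = 38 K
COP_carnot = T_cold / dT = 250 / 38
COP_carnot = 6.579

6.579


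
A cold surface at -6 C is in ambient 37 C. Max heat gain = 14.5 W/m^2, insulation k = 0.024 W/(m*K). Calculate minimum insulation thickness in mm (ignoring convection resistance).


dT = 37 - (-6) = 43 K
thickness = k * dT / q_max * 1000
thickness = 0.024 * 43 / 14.5 * 1000
thickness = 71.2 mm

71.2


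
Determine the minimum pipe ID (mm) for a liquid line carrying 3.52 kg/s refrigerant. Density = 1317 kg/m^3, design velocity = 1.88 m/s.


A = m_dot / (rho * v) = 3.52 / (1317 * 1.88) = 0.001421670786 m^2
d = sqrt(4*A/pi) * 1000
d = 42.5 mm

42.5


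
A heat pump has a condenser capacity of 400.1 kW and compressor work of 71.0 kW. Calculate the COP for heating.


COP_hp = Q_cond / W
COP_hp = 400.1 / 71.0
COP_hp = 5.635

5.635


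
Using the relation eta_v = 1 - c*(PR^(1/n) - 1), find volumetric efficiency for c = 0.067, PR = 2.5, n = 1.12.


PR^(1/n) = 2.5^(1/1.12) = 2.26622789
eta_v = 1 - 0.067 * (2.26622789 - 1)
eta_v = 0.9152

0.9152


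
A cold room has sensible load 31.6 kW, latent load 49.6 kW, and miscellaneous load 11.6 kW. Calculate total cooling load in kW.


Q_total = Q_s + Q_l + Q_misc
Q_total = 31.6 + 49.6 + 11.6
Q_total = 92.8 kW

92.8


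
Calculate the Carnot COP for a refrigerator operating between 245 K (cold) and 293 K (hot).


dT = 293 - 245 = 48 K
COP_carnot = T_cold / dT = 245 / 48
COP_carnot = 5.104

5.104


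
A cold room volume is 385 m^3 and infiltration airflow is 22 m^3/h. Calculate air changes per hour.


ACH = flow / volume
ACH = 22 / 385
ACH = 0.057

0.057


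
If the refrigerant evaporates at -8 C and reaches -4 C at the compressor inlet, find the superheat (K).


Superheat = T_suction - T_evap
Superheat = -4 - (-8)
Superheat = 4 K

4


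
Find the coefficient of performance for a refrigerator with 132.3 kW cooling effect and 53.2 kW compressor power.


COP = Q_evap / W
COP = 132.3 / 53.2
COP = 2.487

2.487


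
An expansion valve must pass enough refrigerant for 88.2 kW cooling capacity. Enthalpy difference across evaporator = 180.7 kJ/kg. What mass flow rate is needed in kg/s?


m_dot = Q / dh
m_dot = 88.2 / 180.7
m_dot = 0.4881 kg/s

0.4881


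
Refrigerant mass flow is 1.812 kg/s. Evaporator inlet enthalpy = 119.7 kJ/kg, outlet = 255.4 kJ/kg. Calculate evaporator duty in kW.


dh = 255.4 - 119.7 = 135.7 kJ/kg
Q_evap = m_dot * dh = 1.812 * 135.7
Q_evap = 245.89 kW

245.89


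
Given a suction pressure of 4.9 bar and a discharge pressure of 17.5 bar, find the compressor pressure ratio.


PR = P_high / P_low
PR = 17.5 / 4.9
PR = 3.571

3.571


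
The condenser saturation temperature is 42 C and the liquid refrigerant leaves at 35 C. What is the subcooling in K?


Subcooling = T_cond - T_liquid
Subcooling = 42 - 35
Subcooling = 7 K

7


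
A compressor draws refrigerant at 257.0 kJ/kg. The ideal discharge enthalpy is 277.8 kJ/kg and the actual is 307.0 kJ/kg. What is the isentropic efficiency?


dh_ideal = 277.8 - 257.0 = 20.8 kJ/kg
dh_actual = 307.0 - 257.0 = 50.0 kJ/kg
eta_s = dh_ideal / dh_actual = 20.8 / 50.0
eta_s = 0.416

0.416


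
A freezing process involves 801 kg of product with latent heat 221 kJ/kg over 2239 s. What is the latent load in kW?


Q_lat = m * h_fg / t
Q_lat = 801 * 221 / 2239
Q_lat = 79.06 kW

79.06


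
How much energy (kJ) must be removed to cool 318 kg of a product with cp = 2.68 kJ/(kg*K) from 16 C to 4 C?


dT = 16 - (4) = 12 K
Q = m * cp * dT = 318 * 2.68 * 12
Q = 10227 kJ

10227


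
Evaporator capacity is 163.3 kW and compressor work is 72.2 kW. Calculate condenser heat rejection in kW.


Q_cond = Q_evap + W
Q_cond = 163.3 + 72.2
Q_cond = 235.5 kW

235.5


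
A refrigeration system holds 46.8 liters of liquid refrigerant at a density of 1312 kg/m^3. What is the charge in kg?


Charge = V * rho / 1000
Charge = 46.8 * 1312 / 1000
Charge = 61.4 kg

61.4


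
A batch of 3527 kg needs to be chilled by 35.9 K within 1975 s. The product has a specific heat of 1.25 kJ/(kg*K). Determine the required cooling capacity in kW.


Q = m * cp * dT / t
Q = 3527 * 1.25 * 35.9 / 1975
Q = 80.139 kW

80.139


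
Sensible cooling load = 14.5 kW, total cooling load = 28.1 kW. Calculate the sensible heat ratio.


SHR = Q_sensible / Q_total
SHR = 14.5 / 28.1
SHR = 0.516

0.516


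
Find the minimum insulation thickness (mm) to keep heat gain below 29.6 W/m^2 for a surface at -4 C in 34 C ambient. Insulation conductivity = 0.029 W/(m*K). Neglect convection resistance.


dT = 34 - (-4) = 38 K
thickness = k * dT / q_max * 1000
thickness = 0.029 * 38 / 29.6 * 1000
thickness = 37.2 mm

37.2


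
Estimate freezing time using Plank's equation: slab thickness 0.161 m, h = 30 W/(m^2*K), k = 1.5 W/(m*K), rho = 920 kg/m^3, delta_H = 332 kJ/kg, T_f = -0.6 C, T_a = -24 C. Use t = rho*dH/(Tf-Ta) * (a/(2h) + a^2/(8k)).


dT = -0.6 - (-24) = 23.4 K
term1 = a/(2h) = 0.161/(2*30) = 0.002683333333
term2 = a^2/(8k) = 0.161^2/(8*1.5) = 0.002160083333
t = rho*dH*1000/dT * (term1 + term2)
t = 920*332*1000/23.4 * (0.002683333333 + 0.002160083333)
t = 63221 s

63221


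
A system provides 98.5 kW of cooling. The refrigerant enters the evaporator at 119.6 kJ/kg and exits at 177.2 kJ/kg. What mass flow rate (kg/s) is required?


dh = 177.2 - 119.6 = 57.6 kJ/kg
m_dot = Q / dh = 98.5 / 57.6 = 1.7101 kg/s

1.7101


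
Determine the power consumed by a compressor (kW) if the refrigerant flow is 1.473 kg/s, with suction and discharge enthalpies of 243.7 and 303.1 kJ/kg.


dh = 303.1 - 243.7 = 59.4 kJ/kg
W = m_dot * dh = 1.473 * 59.4 = 87.5 kW

87.5


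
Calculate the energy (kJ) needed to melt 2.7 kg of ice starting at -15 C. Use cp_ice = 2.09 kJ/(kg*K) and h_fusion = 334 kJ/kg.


Sensible heat = cp * dT = 2.09 * 15 = 31.35 kJ/kg
Total per kg = 31.35 + 334 = 365.35 kJ/kg
Q = m * total = 2.7 * 365.35
Q = 986.4 kJ

986.4


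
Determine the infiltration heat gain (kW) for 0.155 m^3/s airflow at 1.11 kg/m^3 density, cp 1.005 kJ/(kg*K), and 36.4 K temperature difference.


Q = V_dot * rho * cp * dT
Q = 0.155 * 1.11 * 1.005 * 36.4
Q = 6.294 kW

6.294


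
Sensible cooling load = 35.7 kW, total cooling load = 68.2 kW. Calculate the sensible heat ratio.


SHR = Q_sensible / Q_total
SHR = 35.7 / 68.2
SHR = 0.523

0.523


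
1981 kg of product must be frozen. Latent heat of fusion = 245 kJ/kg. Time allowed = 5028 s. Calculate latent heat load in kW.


Q_lat = m * h_fg / t
Q_lat = 1981 * 245 / 5028
Q_lat = 96.53 kW

96.53


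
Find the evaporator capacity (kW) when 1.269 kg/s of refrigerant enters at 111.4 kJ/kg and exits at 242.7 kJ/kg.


dh = 242.7 - 111.4 = 131.3 kJ/kg
Q_evap = m_dot * dh = 1.269 * 131.3
Q_evap = 166.62 kW

166.62


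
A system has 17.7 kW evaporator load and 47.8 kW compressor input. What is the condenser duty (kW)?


Q_cond = Q_evap + W
Q_cond = 17.7 + 47.8
Q_cond = 65.5 kW

65.5


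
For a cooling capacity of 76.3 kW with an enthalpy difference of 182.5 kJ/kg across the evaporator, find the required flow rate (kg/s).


m_dot = Q / dh
m_dot = 76.3 / 182.5
m_dot = 0.4181 kg/s

0.4181


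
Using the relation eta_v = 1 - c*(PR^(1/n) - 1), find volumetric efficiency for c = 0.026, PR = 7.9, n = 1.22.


PR^(1/n) = 7.9^(1/1.22) = 5.44201721
eta_v = 1 - 0.026 * (5.44201721 - 1)
eta_v = 0.8845

0.8845


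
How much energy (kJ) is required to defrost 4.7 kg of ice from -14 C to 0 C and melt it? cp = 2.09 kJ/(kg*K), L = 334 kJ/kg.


Sensible heat = cp * dT = 2.09 * 14 = 29.26 kJ/kg
Total per kg = 29.26 + 334 = 363.26 kJ/kg
Q = m * total = 4.7 * 363.26
Q = 1707.3 kJ

1707.3


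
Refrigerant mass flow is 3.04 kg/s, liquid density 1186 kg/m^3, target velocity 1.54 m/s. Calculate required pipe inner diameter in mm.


A = m_dot / (rho * v) = 3.04 / (1186 * 1.54) = 0.001664440113 m^2
d = sqrt(4*A/pi) * 1000
d = 46.0 mm

46.0


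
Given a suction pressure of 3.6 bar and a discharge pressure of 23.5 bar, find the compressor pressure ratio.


PR = P_high / P_low
PR = 23.5 / 3.6
PR = 6.528

6.528


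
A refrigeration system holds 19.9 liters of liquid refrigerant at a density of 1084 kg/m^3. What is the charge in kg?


Charge = V * rho / 1000
Charge = 19.9 * 1084 / 1000
Charge = 21.57 kg

21.57


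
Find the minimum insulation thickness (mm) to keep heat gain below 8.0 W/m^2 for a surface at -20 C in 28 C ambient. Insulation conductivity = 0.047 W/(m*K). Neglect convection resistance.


dT = 28 - (-20) = 48 K
thickness = k * dT / q_max * 1000
thickness = 0.047 * 48 / 8.0 * 1000
thickness = 282.0 mm

282.0


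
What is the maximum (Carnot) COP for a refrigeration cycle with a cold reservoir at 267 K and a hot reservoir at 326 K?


dT = 326 - 267 = 59 K
COP_carnot = T_cold / dT = 267 / 59
COP_carnot = 4.525

4.525


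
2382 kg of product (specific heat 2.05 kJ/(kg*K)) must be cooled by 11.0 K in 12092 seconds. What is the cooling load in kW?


Q = m * cp * dT / t
Q = 2382 * 2.05 * 11.0 / 12092
Q = 4.442 kW

4.442


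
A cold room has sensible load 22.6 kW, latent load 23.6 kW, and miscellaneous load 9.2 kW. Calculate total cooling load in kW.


Q_total = Q_s + Q_l + Q_misc
Q_total = 22.6 + 23.6 + 9.2
Q_total = 55.4 kW

55.4


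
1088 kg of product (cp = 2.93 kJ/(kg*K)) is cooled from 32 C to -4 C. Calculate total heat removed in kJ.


dT = 32 - (-4) = 36 K
Q = m * cp * dT = 1088 * 2.93 * 36
Q = 114762 kJ

114762


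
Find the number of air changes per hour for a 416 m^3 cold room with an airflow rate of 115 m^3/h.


ACH = flow / volume
ACH = 115 / 416
ACH = 0.276

0.276


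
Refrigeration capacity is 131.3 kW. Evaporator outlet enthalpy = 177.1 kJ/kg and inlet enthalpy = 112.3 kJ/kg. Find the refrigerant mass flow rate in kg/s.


dh = 177.1 - 112.3 = 64.8 kJ/kg
m_dot = Q / dh = 131.3 / 64.8 = 2.0262 kg/s

2.0262


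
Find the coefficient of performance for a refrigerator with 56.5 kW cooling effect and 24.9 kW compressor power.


COP = Q_evap / W
COP = 56.5 / 24.9
COP = 2.269

2.269


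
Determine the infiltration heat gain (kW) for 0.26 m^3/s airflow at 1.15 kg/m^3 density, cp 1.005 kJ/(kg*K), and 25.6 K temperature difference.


Q = V_dot * rho * cp * dT
Q = 0.26 * 1.15 * 1.005 * 25.6
Q = 7.693 kW

7.693


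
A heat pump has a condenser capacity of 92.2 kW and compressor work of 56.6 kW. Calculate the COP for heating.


COP_hp = Q_cond / W
COP_hp = 92.2 / 56.6
COP_hp = 1.629

1.629


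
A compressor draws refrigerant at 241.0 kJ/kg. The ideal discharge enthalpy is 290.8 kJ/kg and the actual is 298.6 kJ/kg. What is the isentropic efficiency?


dh_ideal = 290.8 - 241.0 = 49.8 kJ/kg
dh_actual = 298.6 - 241.0 = 57.6 kJ/kg
eta_s = dh_ideal / dh_actual = 49.8 / 57.6
eta_s = 0.8646

0.8646


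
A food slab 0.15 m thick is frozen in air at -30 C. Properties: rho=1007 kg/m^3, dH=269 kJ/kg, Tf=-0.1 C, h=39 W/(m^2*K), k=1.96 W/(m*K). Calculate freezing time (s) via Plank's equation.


dT = -0.1 - (-30) = 29.9 K
term1 = a/(2h) = 0.15/(2*39) = 0.001923076923
term2 = a^2/(8k) = 0.15^2/(8*1.96) = 0.00143494898
t = rho*dH*1000/dT * (term1 + term2)
t = 1007*269*1000/29.9 * (0.001923076923 + 0.00143494898)
t = 30422 s

30422


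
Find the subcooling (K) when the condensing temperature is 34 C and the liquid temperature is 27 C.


Subcooling = T_cond - T_liquid
Subcooling = 34 - 27
Subcooling = 7 K

7


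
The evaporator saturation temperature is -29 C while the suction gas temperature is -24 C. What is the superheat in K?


Superheat = T_suction - T_evap
Superheat = -24 - (-29)
Superheat = 5 K

5


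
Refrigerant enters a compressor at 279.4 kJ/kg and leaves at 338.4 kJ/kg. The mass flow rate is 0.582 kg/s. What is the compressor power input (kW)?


dh = 338.4 - 279.4 = 59.0 kJ/kg
W = m_dot * dh = 0.582 * 59.0 = 34.34 kW

34.34


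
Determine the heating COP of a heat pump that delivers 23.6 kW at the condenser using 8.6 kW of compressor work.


COP_hp = Q_cond / W
COP_hp = 23.6 / 8.6
COP_hp = 2.744

2.744


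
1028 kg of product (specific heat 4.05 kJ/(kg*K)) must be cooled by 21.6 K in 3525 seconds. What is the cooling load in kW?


Q = m * cp * dT / t
Q = 1028 * 4.05 * 21.6 / 3525
Q = 25.512 kW

25.512


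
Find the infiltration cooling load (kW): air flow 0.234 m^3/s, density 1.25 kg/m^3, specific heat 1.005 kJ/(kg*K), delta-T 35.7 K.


Q = V_dot * rho * cp * dT
Q = 0.234 * 1.25 * 1.005 * 35.7
Q = 10.494 kW

10.494


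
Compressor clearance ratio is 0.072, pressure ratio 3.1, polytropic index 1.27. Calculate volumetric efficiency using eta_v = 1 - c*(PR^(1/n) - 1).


PR^(1/n) = 3.1^(1/1.27) = 2.43724378
eta_v = 1 - 0.072 * (2.43724378 - 1)
eta_v = 0.8965

0.8965


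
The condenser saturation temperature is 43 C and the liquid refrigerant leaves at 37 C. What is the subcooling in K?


Subcooling = T_cond - T_liquid
Subcooling = 43 - 37
Subcooling = 6 K

6


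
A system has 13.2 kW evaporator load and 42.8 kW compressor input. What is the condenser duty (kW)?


Q_cond = Q_evap + W
Q_cond = 13.2 + 42.8
Q_cond = 56.0 kW

56.0


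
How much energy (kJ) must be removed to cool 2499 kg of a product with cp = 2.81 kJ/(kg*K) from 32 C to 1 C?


dT = 32 - (1) = 31 K
Q = m * cp * dT = 2499 * 2.81 * 31
Q = 217688 kJ

217688


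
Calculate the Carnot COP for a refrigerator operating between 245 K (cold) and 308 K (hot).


dT = 308 - 245 = 63 K
COP_carnot = T_cold / dT = 245 / 63
COP_carnot = 3.889

3.889


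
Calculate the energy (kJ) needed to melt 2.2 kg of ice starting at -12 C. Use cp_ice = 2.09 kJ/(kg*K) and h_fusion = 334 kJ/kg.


Sensible heat = cp * dT = 2.09 * 12 = 25.08 kJ/kg
Total per kg = 25.08 + 334 = 359.08 kJ/kg
Q = m * total = 2.2 * 359.08
Q = 790.0 kJ

790.0


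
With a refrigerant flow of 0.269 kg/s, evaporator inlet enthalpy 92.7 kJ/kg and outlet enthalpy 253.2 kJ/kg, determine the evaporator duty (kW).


dh = 253.2 - 92.7 = 160.5 kJ/kg
Q_evap = m_dot * dh = 0.269 * 160.5
Q_evap = 43.17 kW

43.17


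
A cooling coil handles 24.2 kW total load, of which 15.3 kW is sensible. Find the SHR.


SHR = Q_sensible / Q_total
SHR = 15.3 / 24.2
SHR = 0.632

0.632


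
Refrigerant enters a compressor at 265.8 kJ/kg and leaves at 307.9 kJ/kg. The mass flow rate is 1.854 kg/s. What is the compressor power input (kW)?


dh = 307.9 - 265.8 = 42.1 kJ/kg
W = m_dot * dh = 1.854 * 42.1 = 78.05 kW

78.05


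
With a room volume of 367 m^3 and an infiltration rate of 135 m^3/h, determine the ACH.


ACH = flow / volume
ACH = 135 / 367
ACH = 0.368

0.368


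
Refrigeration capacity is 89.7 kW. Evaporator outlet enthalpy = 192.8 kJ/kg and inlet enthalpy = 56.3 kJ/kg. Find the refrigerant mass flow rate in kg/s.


dh = 192.8 - 56.3 = 136.5 kJ/kg
m_dot = Q / dh = 89.7 / 136.5 = 0.6571 kg/s

0.6571


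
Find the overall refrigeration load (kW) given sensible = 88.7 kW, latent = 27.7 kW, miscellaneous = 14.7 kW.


Q_total = Q_s + Q_l + Q_misc
Q_total = 88.7 + 27.7 + 14.7
Q_total = 131.1 kW

131.1


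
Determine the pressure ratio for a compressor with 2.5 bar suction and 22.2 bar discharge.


PR = P_high / P_low
PR = 22.2 / 2.5
PR = 8.88

8.88


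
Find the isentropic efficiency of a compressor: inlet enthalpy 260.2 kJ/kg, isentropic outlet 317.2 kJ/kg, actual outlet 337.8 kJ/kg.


dh_ideal = 317.2 - 260.2 = 57.0 kJ/kg
dh_actual = 337.8 - 260.2 = 77.6 kJ/kg
eta_s = dh_ideal / dh_actual = 57.0 / 77.6
eta_s = 0.7345

0.7345


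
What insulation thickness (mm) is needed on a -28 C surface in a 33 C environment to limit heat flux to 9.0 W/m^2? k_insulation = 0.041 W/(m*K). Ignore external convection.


dT = 33 - (-28) = 61 K
thickness = k * dT / q_max * 1000
thickness = 0.041 * 61 / 9.0 * 1000
thickness = 277.9 mm

277.9


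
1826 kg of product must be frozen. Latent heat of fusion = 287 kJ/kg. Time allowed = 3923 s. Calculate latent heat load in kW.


Q_lat = m * h_fg / t
Q_lat = 1826 * 287 / 3923
Q_lat = 133.59 kW

133.59


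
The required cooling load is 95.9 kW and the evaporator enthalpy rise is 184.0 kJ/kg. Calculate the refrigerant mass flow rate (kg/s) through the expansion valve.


m_dot = Q / dh
m_dot = 95.9 / 184.0
m_dot = 0.5212 kg/s

0.5212


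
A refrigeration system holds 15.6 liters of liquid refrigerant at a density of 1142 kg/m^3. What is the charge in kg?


Charge = V * rho / 1000
Charge = 15.6 * 1142 / 1000
Charge = 17.82 kg

17.82


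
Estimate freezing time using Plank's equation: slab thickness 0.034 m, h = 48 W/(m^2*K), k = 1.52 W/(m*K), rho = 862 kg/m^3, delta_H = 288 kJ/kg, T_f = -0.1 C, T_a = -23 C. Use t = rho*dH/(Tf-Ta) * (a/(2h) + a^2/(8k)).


dT = -0.1 - (-23) = 22.9 K
term1 = a/(2h) = 0.034/(2*48) = 0.0003541666667
term2 = a^2/(8k) = 0.034^2/(8*1.52) = 0.00009506578947
t = rho*dH*1000/dT * (term1 + term2)
t = 862*288*1000/22.9 * (0.0003541666667 + 0.00009506578947)
t = 4870 s

4870


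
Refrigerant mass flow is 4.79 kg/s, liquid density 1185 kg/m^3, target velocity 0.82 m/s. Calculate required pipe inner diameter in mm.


A = m_dot / (rho * v) = 4.79 / (1185 * 0.82) = 0.004929504991 m^2
d = sqrt(4*A/pi) * 1000
d = 79.2 mm

79.2


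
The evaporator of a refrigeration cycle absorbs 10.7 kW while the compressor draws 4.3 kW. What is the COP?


COP = Q_evap / W
COP = 10.7 / 4.3
COP = 2.488

2.488


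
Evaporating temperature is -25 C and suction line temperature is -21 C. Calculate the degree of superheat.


Superheat = T_suction - T_evap
Superheat = -21 - (-25)
Superheat = 4 K

4


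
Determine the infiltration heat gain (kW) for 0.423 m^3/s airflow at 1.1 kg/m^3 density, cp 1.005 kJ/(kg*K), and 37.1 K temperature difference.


Q = V_dot * rho * cp * dT
Q = 0.423 * 1.1 * 1.005 * 37.1
Q = 17.349 kW

17.349


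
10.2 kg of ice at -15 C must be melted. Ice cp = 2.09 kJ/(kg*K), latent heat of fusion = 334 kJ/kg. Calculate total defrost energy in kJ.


Sensible heat = cp * dT = 2.09 * 15 = 31.35 kJ/kg
Total per kg = 31.35 + 334 = 365.35 kJ/kg
Q = m * total = 10.2 * 365.35
Q = 3726.6 kJ

3726.6


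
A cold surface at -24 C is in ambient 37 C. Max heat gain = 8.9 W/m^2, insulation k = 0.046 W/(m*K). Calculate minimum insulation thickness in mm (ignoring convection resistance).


dT = 37 - (-24) = 61 K
thickness = k * dT / q_max * 1000
thickness = 0.046 * 61 / 8.9 * 1000
thickness = 315.3 mm

315.3


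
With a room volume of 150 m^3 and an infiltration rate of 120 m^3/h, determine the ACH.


ACH = flow / volume
ACH = 120 / 150
ACH = 0.8

0.8


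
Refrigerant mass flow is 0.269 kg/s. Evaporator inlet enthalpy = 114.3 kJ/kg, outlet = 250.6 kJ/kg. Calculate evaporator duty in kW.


dh = 250.6 - 114.3 = 136.3 kJ/kg
Q_evap = m_dot * dh = 0.269 * 136.3
Q_evap = 36.66 kW

36.66


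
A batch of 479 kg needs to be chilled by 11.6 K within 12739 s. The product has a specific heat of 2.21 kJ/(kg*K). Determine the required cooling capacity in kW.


Q = m * cp * dT / t
Q = 479 * 2.21 * 11.6 / 12739
Q = 0.964 kW

0.964


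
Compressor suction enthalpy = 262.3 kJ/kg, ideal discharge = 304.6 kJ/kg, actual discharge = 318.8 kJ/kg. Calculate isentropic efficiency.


dh_ideal = 304.6 - 262.3 = 42.3 kJ/kg
dh_actual = 318.8 - 262.3 = 56.5 kJ/kg
eta_s = dh_ideal / dh_actual = 42.3 / 56.5
eta_s = 0.7487

0.7487
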